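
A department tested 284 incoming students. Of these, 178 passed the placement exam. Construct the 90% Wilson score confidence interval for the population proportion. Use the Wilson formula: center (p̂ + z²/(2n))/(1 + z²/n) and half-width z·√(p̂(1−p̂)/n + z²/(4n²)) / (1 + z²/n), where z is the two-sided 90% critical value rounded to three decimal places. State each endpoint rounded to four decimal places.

p̂ = 178/284 = 0.62676; z = 1.645, so z² = 2.706025.
1 + z²/n = 1.009528.
Adjusted center: (0.62676 + z²/(2n))/1.009528 = 0.62556.
Radicand: p̂(1−p̂)/n + z²/(4n²) = 0.000823703 + 0.000008388 = 0.000832091.
Half-width = z·√(radicand)/denom = 1.645·0.028846/1.009528 = 0.04700.
So the interval runs from 0.5786 to 0.6726.

(0.5786, 0.6726)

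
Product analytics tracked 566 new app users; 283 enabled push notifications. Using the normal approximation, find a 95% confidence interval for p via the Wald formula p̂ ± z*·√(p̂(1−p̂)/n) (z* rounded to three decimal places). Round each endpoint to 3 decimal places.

The sample proportion is 283/566 = 0.50000.
Standard error of p̂: √(0.250000/566) = √0.000441696 = 0.021017.
For 95% confidence, z* = 1.960.
Margin of error: 1.960 × 0.021017 = 0.04119.
So the interval runs from 0.459 to 0.541.

(0.459, 0.541)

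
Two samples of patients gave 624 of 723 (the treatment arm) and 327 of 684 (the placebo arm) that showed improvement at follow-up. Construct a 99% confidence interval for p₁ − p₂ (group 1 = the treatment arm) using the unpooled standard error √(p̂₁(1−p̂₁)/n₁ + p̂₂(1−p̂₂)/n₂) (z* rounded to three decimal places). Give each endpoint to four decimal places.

(0.3258, 0.4442)

p̂₁ = 0.86307, p̂₂ = 0.47807, so the observed difference is 0.38500.
Unpooled SE = √(p̂₁(1−p̂₁)/n₁ + p̂₂(1−p̂₂)/n₂) = √(0.000163458 + 0.000364794) = 0.022984.
The 99% critical value is z* = 2.576. Margin = 2.576·0.022984 = 0.05921.
So the interval runs from 0.3258 to 0.4442.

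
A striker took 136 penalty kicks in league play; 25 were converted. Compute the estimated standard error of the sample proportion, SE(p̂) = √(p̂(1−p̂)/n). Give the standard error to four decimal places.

SE = 0.0332

p̂ = 25/136 = 0.18382.
p̂(1−p̂) = 0.18382·0.81618 = 0.150030.
SE = √(0.150030/136) = √0.001103162 = 0.0332.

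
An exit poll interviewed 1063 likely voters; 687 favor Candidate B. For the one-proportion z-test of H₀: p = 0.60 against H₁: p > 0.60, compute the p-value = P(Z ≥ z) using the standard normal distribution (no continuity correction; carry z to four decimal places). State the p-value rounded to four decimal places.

p-value = 0.0010

With x = 687 successes in n = 1063, p̂ = 0.64628.
Under H₀, SE = √(p₀(1−p₀)/n) = √(0.60·0.40/1063) = √0.000225776 = 0.015026.
z = (p̂ − p₀)/SE = (687/1063 − 0.60)/0.015026 ≈ 3.0803.
From the standard normal, P(Z ≥ z) = 0.0010.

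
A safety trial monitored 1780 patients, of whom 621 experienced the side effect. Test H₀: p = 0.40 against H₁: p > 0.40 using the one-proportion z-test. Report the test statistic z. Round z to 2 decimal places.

p̂ = 621/1780 = 0.34888.
SE₀ = √(0.40·0.60/1780) = 0.011612.
z = (p̂ − p₀)/SE = (0.34888 − 0.40)/0.011612 = -4.40.

z = -4.40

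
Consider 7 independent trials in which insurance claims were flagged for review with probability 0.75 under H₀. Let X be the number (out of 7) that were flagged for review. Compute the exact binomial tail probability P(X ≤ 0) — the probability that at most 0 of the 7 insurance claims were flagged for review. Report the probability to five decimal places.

X is binomial with n = 7 and p = 0.75.
P(X ≤ 0) = C(7,0)·0.75^0·0.25^7.
= 0.000061 = 0.00006.

P = 0.00006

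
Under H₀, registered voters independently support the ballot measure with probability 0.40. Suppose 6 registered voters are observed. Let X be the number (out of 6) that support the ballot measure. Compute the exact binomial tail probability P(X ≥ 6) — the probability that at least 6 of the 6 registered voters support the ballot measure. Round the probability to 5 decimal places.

P = 0.00410

X ~ Binomial(n=6, p=0.40).
P(X ≥ 6) = C(6,6)·0.40^6·0.60^0.
= 0.004096 = 0.00410.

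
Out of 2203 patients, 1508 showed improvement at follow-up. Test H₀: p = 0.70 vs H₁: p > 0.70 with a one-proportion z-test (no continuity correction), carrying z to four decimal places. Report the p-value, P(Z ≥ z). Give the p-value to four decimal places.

With x = 1508 successes in n = 2203, p̂ = 0.68452.
Under H₀, SE = √(p₀(1−p₀)/n) = √(0.70·0.30/2203) = √0.000095325 = 0.009763.
z = (p̂ − p₀)/SE = (1508/2203 − 0.70)/0.009763 ≈ -1.5854.
From the standard normal, P(Z ≥ z) = 0.9436.

p-value = 0.9436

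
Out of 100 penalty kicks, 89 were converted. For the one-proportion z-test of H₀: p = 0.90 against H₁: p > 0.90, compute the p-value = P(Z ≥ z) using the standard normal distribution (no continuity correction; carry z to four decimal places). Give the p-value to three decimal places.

With x = 89 successes in n = 100, p̂ = 0.89000.
Under H₀, SE = √(p₀(1−p₀)/n) = √(0.90·0.10/100) = √0.000900000 = 0.030000.
z = (p̂ − p₀)/SE = (89/100 − 0.90)/0.030000 ≈ -0.3333.
From the standard normal, P(Z ≥ z) = 0.631.

p-value = 0.631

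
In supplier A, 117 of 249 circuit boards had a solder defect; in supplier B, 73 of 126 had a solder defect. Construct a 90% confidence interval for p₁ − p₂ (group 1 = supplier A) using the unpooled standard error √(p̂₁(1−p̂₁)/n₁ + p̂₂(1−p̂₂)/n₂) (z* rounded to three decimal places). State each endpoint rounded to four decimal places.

p̂₁ = 0.46988, p̂₂ = 0.57937, so the observed difference is -0.10949.
Unpooled SE = √(p̂₁(1−p̂₁)/n₁ + p̂₂(1−p̂₂)/n₂) = √(0.001000373 + 0.001934136) = 0.054171.
z* = 1.645 at the 90% level. Margin = 1.645·0.054171 = 0.08911.
Interval: -0.10949 ± 0.08911 → (-0.1986, -0.0204).

(-0.1986, -0.0204)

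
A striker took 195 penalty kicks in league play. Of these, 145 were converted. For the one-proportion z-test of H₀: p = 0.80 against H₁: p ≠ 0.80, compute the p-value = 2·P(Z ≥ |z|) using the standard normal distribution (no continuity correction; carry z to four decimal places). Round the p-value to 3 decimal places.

p-value = 0.049

p̂ = 145/195 = 0.74359.
SE₀ = √(0.80·0.20/195) = 0.028645.
Test statistic (full precision, shown to 4 dp): z = (145/195 − 0.80)/SE₀ ≈ -1.9693.
From the standard normal, 2·P(Z ≥ |z|) = 0.049.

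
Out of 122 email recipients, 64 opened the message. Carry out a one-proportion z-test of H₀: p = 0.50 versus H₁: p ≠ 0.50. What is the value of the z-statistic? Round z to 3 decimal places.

With x = 64 successes in n = 122, p̂ = 0.52459.
Null standard error: √(0.50·0.50/122) = √0.002049180 = 0.045268.
Test statistic: z = 0.02459/0.045268 = 0.543.

z = 0.543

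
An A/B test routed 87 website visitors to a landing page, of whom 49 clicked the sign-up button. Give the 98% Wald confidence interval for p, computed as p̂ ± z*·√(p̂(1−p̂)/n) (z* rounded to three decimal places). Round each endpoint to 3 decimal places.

p̂ = 49/87 = 0.56322.
SE(p̂) = √(0.56322·0.43678/87) = 0.053175.
The 98% critical value is z* = 2.326.
Margin = 2.326·0.053175 = 0.12369.
Interval: 0.56322 ± 0.12369 → (0.440, 0.687).

(0.440, 0.687)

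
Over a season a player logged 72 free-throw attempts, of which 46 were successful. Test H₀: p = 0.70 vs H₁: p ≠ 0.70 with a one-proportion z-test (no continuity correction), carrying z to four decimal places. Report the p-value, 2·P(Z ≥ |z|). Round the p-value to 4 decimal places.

p̂ = 46/72 = 0.63889.
Under H₀, SE = √(p₀(1−p₀)/n) = √(0.70·0.30/72) = √0.002916667 = 0.054006.
Test statistic (full precision, shown to 4 dp): z = (46/72 − 0.70)/SE₀ ≈ -1.1316.
From the standard normal, 2·P(Z ≥ |z|) = 0.2578.

p-value = 0.2578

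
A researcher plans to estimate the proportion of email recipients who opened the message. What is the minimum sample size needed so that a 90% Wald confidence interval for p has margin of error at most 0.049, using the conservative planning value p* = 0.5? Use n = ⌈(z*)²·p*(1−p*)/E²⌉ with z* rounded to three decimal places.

z* = 1.645 at the 90% level.
p*(1−p*) = 0.2500.
Required n before rounding: 2.706025 × 0.2500 / 0.049² = 281.760.
Rounding up, n = 282.

n = 282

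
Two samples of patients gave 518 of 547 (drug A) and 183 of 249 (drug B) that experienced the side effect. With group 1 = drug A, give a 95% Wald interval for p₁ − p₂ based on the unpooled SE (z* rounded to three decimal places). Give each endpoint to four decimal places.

(0.1541, 0.2700)

p̂₁ = 0.94698, p̂₂ = 0.73494, so the observed difference is 0.21204.
Unpooled SE = √(p̂₁(1−p̂₁)/n₁ + p̂₂(1−p̂₂)/n₂) = √(0.000091784 + 0.000782343) = 0.029566.
For 95% confidence, z* = 1.960. Margin of error = 0.05795.
CI: 0.21204 ± 0.05795 = (0.1541, 0.2700).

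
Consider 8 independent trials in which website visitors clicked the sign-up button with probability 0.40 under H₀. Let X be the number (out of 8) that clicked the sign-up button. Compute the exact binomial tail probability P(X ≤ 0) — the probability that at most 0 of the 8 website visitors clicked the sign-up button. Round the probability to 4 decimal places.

X ~ Binomial(n=8, p=0.40).
P(X ≤ 0) = C(8,0)·0.40^0·0.60^8.
= 0.016796 = 0.0168.

P = 0.0168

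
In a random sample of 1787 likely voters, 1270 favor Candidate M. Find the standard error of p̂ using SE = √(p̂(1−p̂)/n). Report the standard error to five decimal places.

p̂ = 1270/1787 = 0.71069.
p̂(1−p̂) = 0.205610.
SE = √(0.205610/1787) = 0.01073.

SE = 0.01073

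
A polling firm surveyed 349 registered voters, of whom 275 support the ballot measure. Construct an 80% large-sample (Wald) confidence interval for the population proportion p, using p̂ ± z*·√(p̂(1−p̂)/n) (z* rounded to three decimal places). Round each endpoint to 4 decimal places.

(0.7599, 0.8160)

With x = 275 successes in n = 349, p̂ = 0.78797.
Standard error of p̂: √(0.167076/349) = √0.000478727 = 0.021880.
z* = 1.282 at the 80% level.
Margin of error: 1.282 × 0.021880 = 0.02805.
Interval: 0.78797 ± 0.02805 → (0.7599, 0.8160).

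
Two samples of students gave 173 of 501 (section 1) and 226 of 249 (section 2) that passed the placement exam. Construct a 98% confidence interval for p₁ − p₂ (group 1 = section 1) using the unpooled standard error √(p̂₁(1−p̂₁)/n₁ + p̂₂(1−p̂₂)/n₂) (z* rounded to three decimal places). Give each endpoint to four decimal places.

p̂₁ = 173/501 = 0.34531, p̂₂ = 226/249 = 0.90763; p̂₁ − p̂₂ = -0.56232.
SE = √(0.000451239 + 0.000336696) = √0.000787935 = 0.028070.
The 98% critical value is z* = 2.326. Margin of error = 0.06529.
CI: -0.56232 ± 0.06529 = (-0.6276, -0.4970).

(-0.6276, -0.4970)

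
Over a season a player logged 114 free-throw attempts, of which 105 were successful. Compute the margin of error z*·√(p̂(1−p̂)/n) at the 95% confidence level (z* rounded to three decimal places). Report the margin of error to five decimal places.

ME = 0.04950

Sample proportion p̂ = 105/114 = 0.92105.
SE = √(p̂(1−p̂)/n) = √(0.072715/114) = 0.025256.
For 95% confidence, z* = 1.960.
Margin of error = z*·SE = 1.960 × 0.025256 = 0.04950.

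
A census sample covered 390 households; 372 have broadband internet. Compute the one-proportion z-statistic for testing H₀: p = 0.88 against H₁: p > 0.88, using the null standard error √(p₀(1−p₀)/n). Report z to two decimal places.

z = 4.49

Sample proportion p̂ = 372/390 = 0.95385.
Null standard error: √(0.88·0.12/390) = √0.000270769 = 0.016455.
z = (0.95385 − 0.88)/0.016455 = 0.07385/0.016455 = 4.49.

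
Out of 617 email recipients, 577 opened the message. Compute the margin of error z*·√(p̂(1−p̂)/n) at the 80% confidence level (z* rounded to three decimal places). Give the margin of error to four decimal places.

The sample proportion is 577/617 = 0.93517.
SE = √(p̂(1−p̂)/n) = √(0.060627/617) = 0.009913.
The 80% critical value is z* = 1.282.
So ME = 0.0127.

ME = 0.0127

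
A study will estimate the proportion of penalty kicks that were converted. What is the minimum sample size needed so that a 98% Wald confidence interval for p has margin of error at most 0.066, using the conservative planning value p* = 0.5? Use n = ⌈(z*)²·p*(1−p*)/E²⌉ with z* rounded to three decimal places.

z* = 2.326 at the 98% level.
p*(1−p*) = 0.50·0.50 = 0.2500.
(z*)²·p*(1−p*)/E² = 5.410276·0.2500/0.004356 = 310.507.
⌈310.507⌉ = 311.

n = 311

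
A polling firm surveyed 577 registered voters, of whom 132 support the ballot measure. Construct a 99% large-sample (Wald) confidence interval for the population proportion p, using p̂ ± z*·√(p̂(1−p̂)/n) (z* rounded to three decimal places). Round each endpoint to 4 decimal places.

(0.1837, 0.2738)

Sample proportion p̂ = 132/577 = 0.22877.
SE = √(p̂(1−p̂)/n) = √(0.176434/577) = 0.017487.
The 99% critical value is z* = 2.576.
Margin of error: 2.576 × 0.017487 = 0.04505.
So the interval runs from 0.1837 to 0.2738.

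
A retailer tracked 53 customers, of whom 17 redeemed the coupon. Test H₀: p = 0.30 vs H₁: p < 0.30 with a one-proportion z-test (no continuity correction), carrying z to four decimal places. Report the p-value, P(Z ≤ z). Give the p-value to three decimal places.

p-value = 0.629

With x = 17 successes in n = 53, p̂ = 0.32075.
Under H₀, SE = √(p₀(1−p₀)/n) = √(0.30·0.70/53) = √0.003962264 = 0.062947.
z = (p̂ − p₀)/SE = (17/53 − 0.30)/0.062947 ≈ 0.3297.
From the standard normal, P(Z ≤ z) = 0.629.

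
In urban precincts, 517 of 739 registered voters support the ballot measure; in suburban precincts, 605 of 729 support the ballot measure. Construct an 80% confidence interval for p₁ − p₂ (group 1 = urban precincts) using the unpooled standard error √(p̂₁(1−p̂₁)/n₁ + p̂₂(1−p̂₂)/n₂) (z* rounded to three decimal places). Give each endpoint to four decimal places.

p̂₁ = 517/739 = 0.69959, p̂₂ = 605/729 = 0.82990; p̂₁ − p̂₂ = -0.13031.
Unpooled SE = √(p̂₁(1−p̂₁)/n₁ + p̂₂(1−p̂₂)/n₂) = √(0.000284387 + 0.000193640) = 0.021864.
The 80% critical value is z* = 1.282. Margin = 1.282·0.021864 = 0.02803.
So the interval runs from -0.1583 to -0.1023.

(-0.1583, -0.1023)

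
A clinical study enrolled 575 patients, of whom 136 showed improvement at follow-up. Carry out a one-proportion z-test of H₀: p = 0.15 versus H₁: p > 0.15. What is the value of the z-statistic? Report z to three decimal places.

With x = 136 successes in n = 575, p̂ = 0.23652.
Null standard error: √(0.15·0.85/575) = √0.000221739 = 0.014891.
z = (0.23652 − 0.15)/0.014891 = 0.08652/0.014891 = 5.810.

z = 5.810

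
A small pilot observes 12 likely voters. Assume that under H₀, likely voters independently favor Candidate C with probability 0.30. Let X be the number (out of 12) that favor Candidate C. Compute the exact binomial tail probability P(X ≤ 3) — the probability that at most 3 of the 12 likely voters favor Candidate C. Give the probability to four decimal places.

X ~ Binomial(n=12, p=0.30).
P(X ≤ 3) = C(12,0)·0.30^0·0.70^12 + C(12,1)·0.30^1·0.70^11 + C(12,2)·0.30^2·0.70^10 + C(12,3)·0.30^3·0.70^9.
= 0.013841 + 0.071184 + 0.167790 + 0.239700 = 0.4925.

P = 0.4925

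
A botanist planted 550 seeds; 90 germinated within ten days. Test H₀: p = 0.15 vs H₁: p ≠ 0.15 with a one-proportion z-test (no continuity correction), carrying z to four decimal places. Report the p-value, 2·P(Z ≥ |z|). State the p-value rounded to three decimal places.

With x = 90 successes in n = 550, p̂ = 0.16364.
Under H₀, SE = √(p₀(1−p₀)/n) = √(0.15·0.85/550) = √0.000231818 = 0.015226.
z = (p̂ − p₀)/SE = (90/550 − 0.15)/0.015226 ≈ 0.8956.
p-value = 2·P(Z ≥ |z|) with z = 0.8956 → 0.370.

p-value = 0.370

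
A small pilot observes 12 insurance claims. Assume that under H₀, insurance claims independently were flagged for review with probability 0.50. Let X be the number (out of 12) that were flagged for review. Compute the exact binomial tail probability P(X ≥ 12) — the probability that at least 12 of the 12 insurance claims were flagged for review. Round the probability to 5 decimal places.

P = 0.00024

X is binomial with n = 12 and p = 0.50.
P(X ≥ 12) = C(12,12)·0.50^12·0.50^0.
= 0.000244 = 0.00024.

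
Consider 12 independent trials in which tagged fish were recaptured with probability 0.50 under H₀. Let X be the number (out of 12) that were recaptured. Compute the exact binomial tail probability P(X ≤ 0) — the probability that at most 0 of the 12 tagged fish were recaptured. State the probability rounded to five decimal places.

P = 0.00024

X is binomial with n = 12 and p = 0.50.
P(X ≤ 0) = C(12,0)·0.50^0·0.50^12.
= 0.000244 = 0.00024.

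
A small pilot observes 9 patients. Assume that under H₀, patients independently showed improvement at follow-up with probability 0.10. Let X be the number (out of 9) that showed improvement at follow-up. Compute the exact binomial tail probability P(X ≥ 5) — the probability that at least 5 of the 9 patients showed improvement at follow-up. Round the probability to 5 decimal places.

X ~ Binomial(n=9, p=0.10).
P(X ≥ 5) = Σ_{j=5}^{9} C(9,j)·0.10^j·0.90^{9−j}.
= 0.000827 + 0.000061 + 0.000003 + 0.000000 + 0.000000 = 0.00089.

P = 0.00089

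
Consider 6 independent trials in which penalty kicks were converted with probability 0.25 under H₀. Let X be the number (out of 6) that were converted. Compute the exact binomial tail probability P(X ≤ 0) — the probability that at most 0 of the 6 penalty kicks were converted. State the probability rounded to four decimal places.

X is binomial with n = 6 and p = 0.25.
P(X ≤ 0) = C(6,0)·0.25^0·0.75^6.
= 0.177979 = 0.1780.

P = 0.1780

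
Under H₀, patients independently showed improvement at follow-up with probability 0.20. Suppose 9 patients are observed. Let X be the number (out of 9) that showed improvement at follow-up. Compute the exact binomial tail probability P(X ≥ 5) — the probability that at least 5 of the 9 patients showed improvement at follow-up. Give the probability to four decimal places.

X ~ Binomial(n=9, p=0.20).
P(X ≥ 5) = Σ_{j=5}^{9} C(9,j)·0.20^j·0.80^{9−j}.
= 0.016515 + 0.002753 + 0.000295 + 0.000018 + 0.000001 = 0.0196.

P = 0.0196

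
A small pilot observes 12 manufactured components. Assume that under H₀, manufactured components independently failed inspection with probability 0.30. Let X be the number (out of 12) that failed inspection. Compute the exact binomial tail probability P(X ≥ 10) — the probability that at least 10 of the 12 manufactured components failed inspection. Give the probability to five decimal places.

P = 0.00021

X ~ Binomial(n=12, p=0.30).
P(X ≥ 10) = C(12,10)·0.30^10·0.70^2 + C(12,11)·0.30^11·0.70^1 + C(12,12)·0.30^12·0.70^0.
= 0.000191 + 0.000015 + 0.000001 = 0.00021.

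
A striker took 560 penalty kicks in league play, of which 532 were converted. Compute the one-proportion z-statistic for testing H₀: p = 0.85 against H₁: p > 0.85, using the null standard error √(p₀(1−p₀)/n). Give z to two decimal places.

p̂ = 532/560 = 0.95000.
Null standard error: √(0.85·0.15/560) = √0.000227679 = 0.015089.
Test statistic: z = 0.10000/0.015089 = 6.63.

z = 6.63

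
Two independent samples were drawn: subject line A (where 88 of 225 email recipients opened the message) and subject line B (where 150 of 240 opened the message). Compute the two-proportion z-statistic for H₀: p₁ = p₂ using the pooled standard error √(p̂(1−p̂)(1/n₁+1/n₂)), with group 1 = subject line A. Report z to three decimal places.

p̂₁ = 88/225 = 0.39111, p̂₂ = 150/240 = 0.62500.
Pooled p̂ = (88+150)/(225+240) = 238/465 = 0.51183.
SE = √[p̂(1−p̂)(1/n₁+1/n₂)] = √[0.51183·0.48817·(1/225+1/240)] ≈ 0.046385.
z = (p̂₁ − p̂₂)/SE = (0.39111 − 0.62500)/0.046385 = -0.23389/0.046385 = -5.042.

z = -5.042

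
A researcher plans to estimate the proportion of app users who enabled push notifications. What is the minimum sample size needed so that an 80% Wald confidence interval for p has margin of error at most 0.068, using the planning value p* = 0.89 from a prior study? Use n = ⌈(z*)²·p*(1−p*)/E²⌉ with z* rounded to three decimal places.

z* = 1.282 at the 80% level.
p*(1−p*) = 0.0979.
(z*)²·p*(1−p*)/E² = 1.643524·0.0979/0.004624 = 34.797.
⌈34.797⌉ = 35.

n = 35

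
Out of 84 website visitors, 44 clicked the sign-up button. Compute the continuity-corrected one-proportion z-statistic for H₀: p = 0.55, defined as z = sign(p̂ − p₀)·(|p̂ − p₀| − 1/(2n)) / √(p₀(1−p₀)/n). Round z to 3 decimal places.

Sample proportion p̂ = 44/84 = 0.52381. p̂ − p₀ = -0.026190.
1/(2n) = 0.005952.
Corrected numerator: |-0.026190| − 0.005952 = 0.020238.
Null standard error: √(0.55·0.45/84) = √0.002946429 = 0.054281.
z = −0.020238/0.054281 = -0.373.

z = -0.373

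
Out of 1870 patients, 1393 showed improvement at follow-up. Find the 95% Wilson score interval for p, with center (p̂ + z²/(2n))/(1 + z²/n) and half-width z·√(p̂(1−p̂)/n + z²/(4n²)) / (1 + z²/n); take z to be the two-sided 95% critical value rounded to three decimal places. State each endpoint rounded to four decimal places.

p̂ = 1393/1870 = 0.74492; z = 1.960, so z² = 3.841600.
Denominator 1 + z²/n = 1 + 3.841600/1870 = 1.002054.
Center = (0.74492 + 0.001027)/1.002054 = 0.74442.
Radicand: p̂(1−p̂)/n + z²/(4n²) = 0.000101612 + 0.000000275 = 0.000101887.
Half-width = z·√(radicand)/denom = 1.960·0.010094/1.002054 = 0.01974.
So the interval runs from 0.7247 to 0.7642.

(0.7247, 0.7642)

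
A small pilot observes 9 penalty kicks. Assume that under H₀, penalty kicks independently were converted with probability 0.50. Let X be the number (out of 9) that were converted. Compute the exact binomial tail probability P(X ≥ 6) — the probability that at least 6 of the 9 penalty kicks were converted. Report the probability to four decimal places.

X is binomial with n = 9 and p = 0.50.
P(X ≥ 6) = C(9,6)·0.50^6·0.50^3 + C(9,7)·0.50^7·0.50^2 + C(9,8)·0.50^8·0.50^1 + C(9,9)·0.50^9·0.50^0.
= 0.164062 + 0.070312 + 0.017578 + 0.001953 = 0.2539.

P = 0.2539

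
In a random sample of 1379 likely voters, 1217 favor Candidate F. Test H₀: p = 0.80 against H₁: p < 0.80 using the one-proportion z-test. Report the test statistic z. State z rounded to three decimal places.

z = 7.661

p̂ = 1217/1379 = 0.88252.
Under H₀, SE = √(p₀(1−p₀)/n) = √(0.80·0.20/1379) = √0.000116026 = 0.010772.
Test statistic: z = 0.08252/0.010772 = 7.661.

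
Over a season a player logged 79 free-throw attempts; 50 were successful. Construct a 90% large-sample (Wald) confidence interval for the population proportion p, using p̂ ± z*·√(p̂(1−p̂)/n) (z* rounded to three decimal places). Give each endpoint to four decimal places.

(0.5437, 0.7221)

The sample proportion is 50/79 = 0.63291.
Standard error of p̂: √(0.232335/79) = √0.002940944 = 0.054230.
z* = 1.645 at the 90% level.
Margin of error: 1.645 × 0.054230 = 0.08921.
CI: 0.63291 ± 0.08921 = (0.5437, 0.7221).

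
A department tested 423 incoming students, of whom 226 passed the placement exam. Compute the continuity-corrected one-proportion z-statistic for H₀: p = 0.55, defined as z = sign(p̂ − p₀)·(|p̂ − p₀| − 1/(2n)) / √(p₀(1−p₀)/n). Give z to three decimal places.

Sample proportion p̂ = 226/423 = 0.53428. p̂ − p₀ = -0.015721.
1/(2n) = 0.001182.
Corrected numerator: |-0.015721| − 0.001182 = 0.014539.
Under H₀, SE = √(p₀(1−p₀)/n) = √(0.55·0.45/423) = √0.000585106 = 0.024189.
z = (−)0.014539/0.024189 = -0.601.

z = -0.601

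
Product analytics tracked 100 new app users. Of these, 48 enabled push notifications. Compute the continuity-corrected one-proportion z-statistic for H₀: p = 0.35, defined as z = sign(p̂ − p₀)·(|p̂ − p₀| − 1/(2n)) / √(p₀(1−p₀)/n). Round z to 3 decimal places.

z = 2.621

Sample proportion p̂ = 48/100 = 0.48000. p̂ − p₀ = 0.130000.
1/(2n) = 0.005000.
Corrected numerator: |0.130000| − 0.005000 = 0.125000.
Null standard error: √(0.35·0.65/100) = √0.002275000 = 0.047697.
z = (+)0.125000/0.047697 = 2.621.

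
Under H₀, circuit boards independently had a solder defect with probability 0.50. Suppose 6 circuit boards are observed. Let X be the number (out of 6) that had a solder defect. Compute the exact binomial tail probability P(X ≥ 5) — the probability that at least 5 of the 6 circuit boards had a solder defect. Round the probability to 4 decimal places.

X ~ Binomial(n=6, p=0.50).
P(X ≥ 5) = C(6,5)·0.50^5·0.50^1 + C(6,6)·0.50^6·0.50^0.
= 0.093750 + 0.015625 = 0.1094.

P = 0.1094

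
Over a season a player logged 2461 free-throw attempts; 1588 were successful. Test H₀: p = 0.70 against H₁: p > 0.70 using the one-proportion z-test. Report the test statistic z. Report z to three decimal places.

z = -5.925

With x = 1588 successes in n = 2461, p̂ = 0.64527.
Null standard error: √(0.70·0.30/2461) = √0.000085331 = 0.009237.
z = (p̂ − p₀)/SE = (0.64527 − 0.70)/0.009237 = -5.925.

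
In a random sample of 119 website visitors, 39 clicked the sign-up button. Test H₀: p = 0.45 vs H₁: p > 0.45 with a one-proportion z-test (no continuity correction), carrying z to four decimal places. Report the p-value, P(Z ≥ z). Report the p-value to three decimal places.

p̂ = 39/119 = 0.32773.
Under H₀, SE = √(p₀(1−p₀)/n) = √(0.45·0.55/119) = √0.002079832 = 0.045605.
z = (p̂ − p₀)/SE = (39/119 − 0.45)/0.045605 ≈ -2.6810.
From the standard normal, P(Z ≥ z) = 0.996.

p-value = 0.996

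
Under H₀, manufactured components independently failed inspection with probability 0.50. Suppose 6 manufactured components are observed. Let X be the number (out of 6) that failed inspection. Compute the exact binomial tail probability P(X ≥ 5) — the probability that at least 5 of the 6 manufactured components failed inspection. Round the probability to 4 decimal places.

P = 0.1094

X ~ Binomial(n=6, p=0.50).
P(X ≥ 5) = C(6,5)·0.50^5·0.50^1 + C(6,6)·0.50^6·0.50^0.
= 0.093750 + 0.015625 = 0.1094.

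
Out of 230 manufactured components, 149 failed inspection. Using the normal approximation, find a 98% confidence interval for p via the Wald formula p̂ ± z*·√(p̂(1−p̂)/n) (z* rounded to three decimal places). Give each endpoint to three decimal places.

(0.575, 0.721)

The sample proportion is 149/230 = 0.64783.
SE(p̂) = √(0.64783·0.35217/230) = 0.031495.
For 98% confidence, z* = 2.326.
Margin of error: 2.326 × 0.031495 = 0.07326.
CI: 0.64783 ± 0.07326 = (0.575, 0.721).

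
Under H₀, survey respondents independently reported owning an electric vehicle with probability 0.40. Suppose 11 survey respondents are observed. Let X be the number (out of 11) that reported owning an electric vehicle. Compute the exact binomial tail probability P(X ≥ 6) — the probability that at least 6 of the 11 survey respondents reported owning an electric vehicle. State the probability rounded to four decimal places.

P = 0.2465

X ~ Binomial(n=11, p=0.40).
P(X ≥ 6) = Σ_{j=6}^{11} C(11,j)·0.40^j·0.60^{11−j}.
= 0.147149 + 0.070071 + 0.023357 + 0.005190 + 0.000692 + 0.000042 = 0.2465.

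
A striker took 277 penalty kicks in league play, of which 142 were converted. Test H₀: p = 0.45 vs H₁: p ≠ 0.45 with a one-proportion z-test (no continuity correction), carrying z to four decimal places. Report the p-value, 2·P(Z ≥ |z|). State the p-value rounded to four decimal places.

p-value = 0.0361

p̂ = 142/277 = 0.51264.
SE₀ = √(0.45·0.55/277) = 0.029892.
z = (p̂ − p₀)/SE = (142/277 − 0.45)/0.029892 ≈ 2.0954.
From the standard normal, 2·P(Z ≥ |z|) = 0.0361.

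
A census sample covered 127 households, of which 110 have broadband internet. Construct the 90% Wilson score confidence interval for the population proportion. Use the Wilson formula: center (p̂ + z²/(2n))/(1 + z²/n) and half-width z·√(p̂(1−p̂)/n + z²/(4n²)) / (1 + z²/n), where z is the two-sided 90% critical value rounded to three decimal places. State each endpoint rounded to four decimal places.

Here p̂ = 110/127 = 0.86614 and z = 1.645 (z² = 2.706025).
Denominator 1 + z²/n = 1 + 2.706025/127 = 1.021307.
Center = (0.86614 + 0.010654)/1.021307 = 0.85850.
Radicand: p̂(1−p̂)/n + z²/(4n²) = 0.000912915 + 0.000041943 = 0.000954858.
Half-width = 1.645·√0.000954858/1.021307 = 0.04977.
So the interval runs from 0.8087 to 0.9083.

(0.8087, 0.9083)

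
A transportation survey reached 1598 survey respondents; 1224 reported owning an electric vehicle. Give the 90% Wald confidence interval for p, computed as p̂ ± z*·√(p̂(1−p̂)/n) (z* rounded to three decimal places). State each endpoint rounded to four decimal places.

(0.7485, 0.7834)

With x = 1224 successes in n = 1598, p̂ = 0.76596.
SE(p̂) = √(0.76596·0.23404/1598) = 0.010592.
The 90% critical value is z* = 1.645.
Margin = 1.645·0.010592 = 0.01742.
CI: 0.76596 ± 0.01742 = (0.7485, 0.7834).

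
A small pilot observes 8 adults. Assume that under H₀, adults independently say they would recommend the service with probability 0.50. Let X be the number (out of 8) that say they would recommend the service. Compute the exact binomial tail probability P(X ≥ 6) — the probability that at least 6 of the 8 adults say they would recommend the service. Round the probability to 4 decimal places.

X ~ Binomial(n=8, p=0.50).
P(X ≥ 6) = C(8,6)·0.50^6·0.50^2 + C(8,7)·0.50^7·0.50^1 + C(8,8)·0.50^8·0.50^0.
= 0.109375 + 0.031250 + 0.003906 = 0.1445.

P = 0.1445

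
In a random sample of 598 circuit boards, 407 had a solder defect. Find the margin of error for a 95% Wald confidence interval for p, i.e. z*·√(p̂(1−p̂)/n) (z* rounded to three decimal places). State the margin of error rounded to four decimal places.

ME = 0.0374

With x = 407 successes in n = 598, p̂ = 0.68060.
SE(p̂) = √(0.68060·0.31940/598) = 0.019066.
For 95% confidence, z* = 1.960.
Margin of error = z*·SE = 1.960 × 0.019066 = 0.0374.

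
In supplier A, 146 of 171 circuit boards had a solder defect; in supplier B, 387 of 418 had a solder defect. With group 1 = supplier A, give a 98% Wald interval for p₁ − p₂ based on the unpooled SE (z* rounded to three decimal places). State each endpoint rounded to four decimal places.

p̂₁ = 146/171 = 0.85380, p̂₂ = 387/418 = 0.92584; p̂₁ − p̂₂ = -0.07204.
SE = √(0.000729969 + 0.000164265) = √0.000894234 = 0.029904.
For 98% confidence, z* = 2.326. Margin of error = 0.06956.
So the interval runs from -0.1416 to -0.0025.

(-0.1416, -0.0025)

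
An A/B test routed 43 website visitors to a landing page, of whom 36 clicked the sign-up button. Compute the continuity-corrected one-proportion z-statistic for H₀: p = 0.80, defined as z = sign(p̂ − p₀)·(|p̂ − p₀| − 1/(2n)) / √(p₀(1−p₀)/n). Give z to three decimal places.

z = 0.419

The sample proportion is 36/43 = 0.83721. p̂ − p₀ = 0.037209.
Continuity correction 1/(2n) = 1/86 = 0.011628.
Corrected numerator: |0.037209| − 0.011628 = 0.025581.
SE₀ = √(0.80·0.20/43) = 0.060999.
z = (+)0.025581/0.060999 = 0.419.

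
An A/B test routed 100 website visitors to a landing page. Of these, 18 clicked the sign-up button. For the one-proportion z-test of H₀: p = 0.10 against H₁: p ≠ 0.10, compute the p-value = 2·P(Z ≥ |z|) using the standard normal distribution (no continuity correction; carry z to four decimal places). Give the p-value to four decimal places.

Sample proportion p̂ = 18/100 = 0.18000.
Under H₀, SE = √(p₀(1−p₀)/n) = √(0.10·0.90/100) = √0.000900000 = 0.030000.
Test statistic (full precision, shown to 4 dp): z = (18/100 − 0.10)/SE₀ ≈ 2.6667.
From the standard normal, 2·P(Z ≥ |z|) = 0.0077.

p-value = 0.0077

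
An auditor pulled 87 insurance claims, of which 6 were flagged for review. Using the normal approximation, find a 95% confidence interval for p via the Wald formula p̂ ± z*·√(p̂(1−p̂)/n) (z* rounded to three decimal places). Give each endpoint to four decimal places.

p̂ = 6/87 = 0.06897.
Standard error of p̂: √(0.064209/87) = √0.000738038 = 0.027167.
z* = 1.960 at the 95% level.
Margin = 1.960·0.027167 = 0.05325.
So the interval runs from 0.0157 to 0.1222.

(0.0157, 0.1222)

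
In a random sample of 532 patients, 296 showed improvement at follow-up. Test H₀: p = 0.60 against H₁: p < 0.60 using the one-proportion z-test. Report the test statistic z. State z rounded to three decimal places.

z = -2.053

p̂ = 296/532 = 0.55639.
SE₀ = √(0.60·0.40/532) = 0.021240.
z = (0.55639 − 0.60)/0.021240 = -0.04361/0.021240 = -2.053.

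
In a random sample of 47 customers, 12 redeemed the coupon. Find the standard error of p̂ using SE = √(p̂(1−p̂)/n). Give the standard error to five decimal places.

The sample proportion is 12/47 = 0.25532.
p̂(1−p̂) = 0.190132.
Dividing by n and taking the root: √0.004045362 = 0.06360.

SE = 0.06360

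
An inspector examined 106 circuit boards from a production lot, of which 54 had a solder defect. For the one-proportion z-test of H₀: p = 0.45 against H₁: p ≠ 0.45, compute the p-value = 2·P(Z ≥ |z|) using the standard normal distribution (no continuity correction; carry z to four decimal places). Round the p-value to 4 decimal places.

p-value = 0.2187

p̂ = 54/106 = 0.50943.
Under H₀, SE = √(p₀(1−p₀)/n) = √(0.45·0.55/106) = √0.002334906 = 0.048321.
z = (p̂ − p₀)/SE = (54/106 − 0.45)/0.048321 ≈ 1.2300.
From the standard normal, 2·P(Z ≥ |z|) = 0.2187.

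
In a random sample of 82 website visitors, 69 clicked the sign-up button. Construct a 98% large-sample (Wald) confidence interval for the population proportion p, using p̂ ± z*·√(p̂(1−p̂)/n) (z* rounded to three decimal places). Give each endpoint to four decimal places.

The sample proportion is 69/82 = 0.84146.
Standard error of p̂: √(0.133403/82) = √0.001626863 = 0.040334.
The 98% critical value is z* = 2.326.
Margin of error: 2.326 × 0.040334 = 0.09382.
Interval: 0.84146 ± 0.09382 → (0.7476, 0.9353).

(0.7476, 0.9353)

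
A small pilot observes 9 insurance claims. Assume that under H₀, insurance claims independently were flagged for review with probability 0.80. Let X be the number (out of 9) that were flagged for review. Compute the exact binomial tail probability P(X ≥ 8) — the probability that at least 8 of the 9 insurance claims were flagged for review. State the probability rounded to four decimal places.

P = 0.4362

X is binomial with n = 9 and p = 0.80.
P(X ≥ 8) = C(9,8)·0.80^8·0.20^1 + C(9,9)·0.80^9·0.20^0.
= 0.301990 + 0.134218 = 0.4362.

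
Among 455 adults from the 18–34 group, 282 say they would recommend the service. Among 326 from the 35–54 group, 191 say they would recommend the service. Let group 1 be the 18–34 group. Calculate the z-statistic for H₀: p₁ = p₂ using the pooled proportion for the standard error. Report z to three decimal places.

p̂₁ = 282/455 = 0.61978, p̂₂ = 191/326 = 0.58589.
Pooling: p̂ = 473/781 = 0.60563.
Pooled SE = √[0.2388415·0.00526529] ≈ 0.035462.
z = 0.03389/0.035462 = 0.956.

z = 0.956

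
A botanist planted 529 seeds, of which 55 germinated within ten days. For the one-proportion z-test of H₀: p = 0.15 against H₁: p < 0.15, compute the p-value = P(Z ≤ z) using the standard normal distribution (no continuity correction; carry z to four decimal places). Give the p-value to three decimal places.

p-value = 0.002

The sample proportion is 55/529 = 0.10397.
Under H₀, SE = √(p₀(1−p₀)/n) = √(0.15·0.85/529) = √0.000241021 = 0.015525.
Test statistic (full precision, shown to 4 dp): z = (55/529 − 0.15)/SE₀ ≈ -2.9649.
p-value = P(Z ≤ z) with z = -2.9649 → 0.002.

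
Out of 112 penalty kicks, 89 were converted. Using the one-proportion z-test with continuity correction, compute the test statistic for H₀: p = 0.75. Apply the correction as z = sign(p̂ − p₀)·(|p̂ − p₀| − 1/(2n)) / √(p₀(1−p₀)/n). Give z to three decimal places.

z = 0.982

p̂ = 89/112 = 0.79464. p̂ − p₀ = 0.044643.
1/(2n) = 0.004464.
Corrected numerator: |0.044643| − 0.004464 = 0.040179.
Null standard error: √(0.75·0.25/112) = √0.001674107 = 0.040916.
z = (+)0.040179/0.040916 = 0.982.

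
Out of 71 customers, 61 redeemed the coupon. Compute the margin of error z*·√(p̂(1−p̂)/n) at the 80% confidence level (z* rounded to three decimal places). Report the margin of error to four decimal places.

p̂ = 61/71 = 0.85915.
Standard error of p̂: √(0.121008/71) = √0.001704334 = 0.041284.
The 80% critical value is z* = 1.282.
Margin of error = z*·SE = 1.282 × 0.041284 = 0.0529.

ME = 0.0529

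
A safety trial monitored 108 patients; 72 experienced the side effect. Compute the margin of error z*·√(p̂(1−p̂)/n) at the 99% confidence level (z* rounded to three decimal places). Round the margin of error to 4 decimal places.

With x = 72 successes in n = 108, p̂ = 0.66667.
Standard error of p̂: √(0.222222/108) = √0.002057613 = 0.045361.
The 99% critical value is z* = 2.576.
Margin of error = z*·SE = 2.576 × 0.045361 = 0.1168.

ME = 0.1168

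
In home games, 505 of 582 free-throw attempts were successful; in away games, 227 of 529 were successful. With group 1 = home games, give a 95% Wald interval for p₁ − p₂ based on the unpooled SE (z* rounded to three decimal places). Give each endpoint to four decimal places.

(0.3882, 0.4890)

p̂₁ = 505/582 = 0.86770, p̂₂ = 227/529 = 0.42911; p̂₁ − p̂₂ = 0.43859.
Unpooled SE = √(p̂₁(1−p̂₁)/n₁ + p̂₂(1−p̂₂)/n₂) = √(0.000197248 + 0.000463090) = 0.025697.
The 95% critical value is z* = 1.960. Margin of error = 0.05037.
CI: 0.43859 ± 0.05037 = (0.3882, 0.4890).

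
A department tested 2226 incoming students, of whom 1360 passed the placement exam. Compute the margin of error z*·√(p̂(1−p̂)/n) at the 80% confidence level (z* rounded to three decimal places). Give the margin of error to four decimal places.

Sample proportion p̂ = 1360/2226 = 0.61096.
Standard error of p̂: √(0.237688/2226) = √0.000106778 = 0.010333.
z* = 1.282 at the 80% level.
Margin of error = z*·SE = 1.282 × 0.010333 = 0.0132.

ME = 0.0132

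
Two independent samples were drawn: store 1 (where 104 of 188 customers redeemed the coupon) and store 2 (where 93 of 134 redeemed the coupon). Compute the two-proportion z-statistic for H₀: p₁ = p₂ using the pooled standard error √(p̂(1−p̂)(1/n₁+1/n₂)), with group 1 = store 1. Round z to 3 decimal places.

z = -2.556

p̂₁ = 104/188 = 0.55319, p̂₂ = 93/134 = 0.69403.
Pooling: p̂ = 197/322 = 0.61180.
SE = √[p̂(1−p̂)(1/n₁+1/n₂)] = √[0.61180·0.38820·(1/188+1/134)] ≈ 0.055097.
z = -0.14084/0.055097 = -2.556.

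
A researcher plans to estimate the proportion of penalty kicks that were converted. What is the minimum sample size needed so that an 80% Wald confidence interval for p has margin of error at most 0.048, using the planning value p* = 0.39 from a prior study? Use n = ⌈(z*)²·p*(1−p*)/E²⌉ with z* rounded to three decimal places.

n = 170

The 80% critical value is z* = 1.282.
p*(1−p*) = 0.2379.
(z*)²·p*(1−p*)/E² = 1.643524·0.2379/0.002304 = 169.702.
⌈169.702⌉ = 170.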